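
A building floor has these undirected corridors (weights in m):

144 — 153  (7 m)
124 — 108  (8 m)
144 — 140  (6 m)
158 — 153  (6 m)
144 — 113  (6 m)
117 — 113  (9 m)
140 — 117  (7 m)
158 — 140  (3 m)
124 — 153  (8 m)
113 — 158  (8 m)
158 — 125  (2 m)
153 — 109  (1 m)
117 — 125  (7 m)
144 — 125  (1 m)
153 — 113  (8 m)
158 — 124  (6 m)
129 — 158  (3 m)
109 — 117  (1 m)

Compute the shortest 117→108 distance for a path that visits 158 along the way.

22 m

Best 117 to 158: 117 → 109 → 153 → 158 costing 8
Best 158 to 108: 158 → 124 → 108 costing 14
Total via 158: 8 + 14 = 22 m.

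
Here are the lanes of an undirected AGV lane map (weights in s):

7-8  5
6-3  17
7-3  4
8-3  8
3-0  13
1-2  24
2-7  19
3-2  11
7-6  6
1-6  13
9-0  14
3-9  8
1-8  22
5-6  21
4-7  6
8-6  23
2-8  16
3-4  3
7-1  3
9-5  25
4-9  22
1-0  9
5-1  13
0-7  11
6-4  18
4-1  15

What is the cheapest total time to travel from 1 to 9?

15 s

Settle nodes by increasing distance from 1:
1: 0
7: 3  (via 1)
3: 7  (via 7)
8: 8  (via 7)
0: 9  (via 1)
4: 9  (via 7)
6: 9  (via 7)
5: 13  (via 1)
9: 15  (via 3)
Shortest route: 1–7–3–9 = 15 s.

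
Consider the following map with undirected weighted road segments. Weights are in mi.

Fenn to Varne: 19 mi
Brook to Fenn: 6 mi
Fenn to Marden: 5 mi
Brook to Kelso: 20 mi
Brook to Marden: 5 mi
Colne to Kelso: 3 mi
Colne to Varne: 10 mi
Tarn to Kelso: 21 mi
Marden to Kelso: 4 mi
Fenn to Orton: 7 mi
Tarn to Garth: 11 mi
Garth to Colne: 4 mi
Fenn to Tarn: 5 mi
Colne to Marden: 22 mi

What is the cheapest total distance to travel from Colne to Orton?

Running Dijkstra from Colne:
Colne: 0
Kelso: 3  (via Colne)
Garth: 4  (via Colne)
Marden: 7  (via Kelso)
Varne: 10  (via Colne)
Brook: 12  (via Marden)
Fenn: 12  (via Marden)
Tarn: 15  (via Garth)
Orton: 19  (via Fenn)
Shortest route: Colne → Kelso → Marden → Fenn → Orton = 19 mi.

19 mi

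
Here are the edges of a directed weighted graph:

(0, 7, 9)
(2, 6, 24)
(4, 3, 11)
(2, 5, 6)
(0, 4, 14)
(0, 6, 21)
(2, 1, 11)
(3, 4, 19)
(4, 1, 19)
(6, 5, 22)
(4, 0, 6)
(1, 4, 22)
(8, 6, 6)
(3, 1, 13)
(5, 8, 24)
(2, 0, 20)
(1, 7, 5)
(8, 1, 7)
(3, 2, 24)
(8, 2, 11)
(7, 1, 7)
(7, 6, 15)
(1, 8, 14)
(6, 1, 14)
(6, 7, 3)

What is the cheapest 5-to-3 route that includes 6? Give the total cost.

Shortest 5→6: 5 → 8 → 6 = 30
Best 6 to 3: 6 → 7 → 1 → 4 → 3 costing 43
Total via 6: 30 + 43 = 73.

73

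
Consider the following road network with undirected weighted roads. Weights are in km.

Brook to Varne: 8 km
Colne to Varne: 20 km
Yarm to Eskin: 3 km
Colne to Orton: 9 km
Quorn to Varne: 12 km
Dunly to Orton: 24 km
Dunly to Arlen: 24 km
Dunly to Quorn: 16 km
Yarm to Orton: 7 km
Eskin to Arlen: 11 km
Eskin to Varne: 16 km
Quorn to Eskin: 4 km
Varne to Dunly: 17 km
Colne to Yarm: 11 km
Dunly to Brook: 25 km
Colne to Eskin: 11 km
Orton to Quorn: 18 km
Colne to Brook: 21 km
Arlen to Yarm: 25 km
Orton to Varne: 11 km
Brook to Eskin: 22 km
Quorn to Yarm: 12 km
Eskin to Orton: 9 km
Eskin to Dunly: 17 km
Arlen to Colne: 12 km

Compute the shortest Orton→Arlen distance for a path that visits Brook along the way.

52 km

Shortest Orton→Brook: Orton–Varne–Brook = 19
Shortest Brook→Arlen: Brook–Colne–Arlen = 33
Total via Brook: 19 + 33 = 52 km.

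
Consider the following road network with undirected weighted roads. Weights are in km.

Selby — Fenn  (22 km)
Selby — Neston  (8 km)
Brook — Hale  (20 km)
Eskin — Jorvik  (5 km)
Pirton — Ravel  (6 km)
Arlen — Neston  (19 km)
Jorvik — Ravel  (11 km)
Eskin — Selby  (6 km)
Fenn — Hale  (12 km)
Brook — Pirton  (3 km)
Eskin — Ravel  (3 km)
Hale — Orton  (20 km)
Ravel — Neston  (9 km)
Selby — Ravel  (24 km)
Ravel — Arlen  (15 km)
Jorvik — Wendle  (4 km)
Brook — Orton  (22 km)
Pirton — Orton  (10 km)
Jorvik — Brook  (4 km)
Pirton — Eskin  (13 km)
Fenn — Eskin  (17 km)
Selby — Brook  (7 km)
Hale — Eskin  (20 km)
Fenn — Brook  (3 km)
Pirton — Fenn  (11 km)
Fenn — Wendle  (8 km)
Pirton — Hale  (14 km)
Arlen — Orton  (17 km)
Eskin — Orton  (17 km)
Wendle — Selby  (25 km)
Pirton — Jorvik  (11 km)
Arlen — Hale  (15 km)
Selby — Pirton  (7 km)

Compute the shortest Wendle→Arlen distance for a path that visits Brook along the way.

32 km

Best Wendle to Brook: Wendle → Jorvik → Brook costing 8
Best Brook to Arlen: Brook → Pirton → Ravel → Arlen costing 24
Total via Brook: 8 + 24 = 32 km.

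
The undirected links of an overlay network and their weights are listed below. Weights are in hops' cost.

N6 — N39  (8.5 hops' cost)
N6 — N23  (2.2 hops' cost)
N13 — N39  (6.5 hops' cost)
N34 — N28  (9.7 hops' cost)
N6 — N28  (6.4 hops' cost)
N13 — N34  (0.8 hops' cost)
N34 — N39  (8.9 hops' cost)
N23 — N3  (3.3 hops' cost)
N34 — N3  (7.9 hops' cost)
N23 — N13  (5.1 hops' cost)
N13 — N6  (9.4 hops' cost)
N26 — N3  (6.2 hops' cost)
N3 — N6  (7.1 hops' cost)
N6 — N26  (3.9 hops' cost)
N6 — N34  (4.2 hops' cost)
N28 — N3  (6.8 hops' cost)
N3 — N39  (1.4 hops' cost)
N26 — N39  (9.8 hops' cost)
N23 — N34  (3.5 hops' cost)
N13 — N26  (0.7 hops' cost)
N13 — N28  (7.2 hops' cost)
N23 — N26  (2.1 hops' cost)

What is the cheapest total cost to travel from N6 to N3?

Running Dijkstra from N6:
N6: 0
N23: 2.2  (via N6)
N26: 3.9  (via N6)
N34: 4.2  (via N6)
N13: 4.6  (via N26)
N3: 5.5  (via N23)
Shortest route: N6–N23–N3 = 5.5 hops' cost.

5.5 hops' cost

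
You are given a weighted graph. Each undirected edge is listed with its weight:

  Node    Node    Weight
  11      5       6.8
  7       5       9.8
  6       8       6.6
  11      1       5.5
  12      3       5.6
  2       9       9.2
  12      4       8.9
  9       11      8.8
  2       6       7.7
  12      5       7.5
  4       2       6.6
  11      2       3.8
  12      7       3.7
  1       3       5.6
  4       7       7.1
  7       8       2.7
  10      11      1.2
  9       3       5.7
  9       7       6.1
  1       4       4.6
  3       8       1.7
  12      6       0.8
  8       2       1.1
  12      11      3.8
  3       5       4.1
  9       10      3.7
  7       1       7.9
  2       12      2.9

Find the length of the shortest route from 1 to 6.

10.1

Compare a few routes:
1 - 3 - 8 - 2 - 12 - 6: 5.6+1.7+1.1+2.9+0.8 = 12.1
1 - 7 - 12 - 6: 7.9+3.7+0.8 = 12.4
1 - 11 - 12 - 6: 5.5+3.8+0.8 = 10.1
1 - 3 - 12 - 6: 5.6+5.6+0.8 = 12
Cheapest is 1 - 11 - 12 - 6 at 10.1.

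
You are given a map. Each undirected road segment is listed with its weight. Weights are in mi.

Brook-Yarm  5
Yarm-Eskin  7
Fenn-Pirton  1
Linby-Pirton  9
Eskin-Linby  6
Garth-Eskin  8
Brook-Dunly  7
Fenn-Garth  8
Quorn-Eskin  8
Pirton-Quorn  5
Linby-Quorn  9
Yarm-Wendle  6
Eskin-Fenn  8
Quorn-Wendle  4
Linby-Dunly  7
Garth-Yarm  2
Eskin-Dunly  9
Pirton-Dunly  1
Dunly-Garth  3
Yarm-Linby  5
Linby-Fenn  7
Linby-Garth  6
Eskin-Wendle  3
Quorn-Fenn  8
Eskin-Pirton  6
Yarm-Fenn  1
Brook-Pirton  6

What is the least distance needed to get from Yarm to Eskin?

Compare a few routes:
Yarm - Eskin: 7 = 7
Yarm - Fenn - Pirton - Eskin: 1+1+6 = 8
Cheapest is Yarm - Eskin at 7 mi.

7 mi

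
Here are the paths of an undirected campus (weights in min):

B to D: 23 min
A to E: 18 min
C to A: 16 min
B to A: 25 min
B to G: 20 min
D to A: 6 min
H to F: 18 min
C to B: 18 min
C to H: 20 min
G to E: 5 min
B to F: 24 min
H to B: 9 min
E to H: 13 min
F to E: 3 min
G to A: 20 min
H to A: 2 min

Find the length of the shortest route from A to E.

15 min

Shortest distances from A:
A: 0
H: 2  (via A)
D: 6  (via A)
B: 11  (via H)
E: 15  (via H)
Shortest route: A → H → E = 15 min.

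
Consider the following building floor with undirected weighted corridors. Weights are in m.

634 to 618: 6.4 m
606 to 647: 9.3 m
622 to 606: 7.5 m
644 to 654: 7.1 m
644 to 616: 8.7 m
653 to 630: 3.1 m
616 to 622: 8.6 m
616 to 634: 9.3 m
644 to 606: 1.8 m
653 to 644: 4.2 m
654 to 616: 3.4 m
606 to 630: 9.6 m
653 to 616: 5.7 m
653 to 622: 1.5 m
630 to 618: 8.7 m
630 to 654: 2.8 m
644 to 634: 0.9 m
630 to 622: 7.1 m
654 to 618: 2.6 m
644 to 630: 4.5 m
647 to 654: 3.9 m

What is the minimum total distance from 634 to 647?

Enumerating some paths:
634 → 644 → 606 → 647: 0.9+1.8+9.3 = 12
634 → 644 → 654 → 647: 0.9+7.1+3.9 = 11.9
The minimum is 11.9 m via 634 → 644 → 654 → 647.

11.9 m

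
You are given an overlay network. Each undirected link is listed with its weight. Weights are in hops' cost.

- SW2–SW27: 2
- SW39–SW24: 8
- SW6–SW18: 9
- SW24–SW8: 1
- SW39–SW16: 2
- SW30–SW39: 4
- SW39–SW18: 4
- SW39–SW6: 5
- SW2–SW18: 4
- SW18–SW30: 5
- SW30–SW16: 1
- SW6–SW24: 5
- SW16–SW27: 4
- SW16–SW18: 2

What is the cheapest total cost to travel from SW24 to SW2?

Shortest distances from SW24:
SW24: 0
SW8: 1  (via SW24)
SW6: 5  (via SW24)
SW39: 8  (via SW24)
SW16: 10  (via SW39)
SW30: 11  (via SW16)
SW18: 12  (via SW39)
SW27: 14  (via SW16)
SW2: 16  (via SW18)
Shortest route: SW24–SW39–SW18–SW2 = 16 hops' cost.

16 hops' cost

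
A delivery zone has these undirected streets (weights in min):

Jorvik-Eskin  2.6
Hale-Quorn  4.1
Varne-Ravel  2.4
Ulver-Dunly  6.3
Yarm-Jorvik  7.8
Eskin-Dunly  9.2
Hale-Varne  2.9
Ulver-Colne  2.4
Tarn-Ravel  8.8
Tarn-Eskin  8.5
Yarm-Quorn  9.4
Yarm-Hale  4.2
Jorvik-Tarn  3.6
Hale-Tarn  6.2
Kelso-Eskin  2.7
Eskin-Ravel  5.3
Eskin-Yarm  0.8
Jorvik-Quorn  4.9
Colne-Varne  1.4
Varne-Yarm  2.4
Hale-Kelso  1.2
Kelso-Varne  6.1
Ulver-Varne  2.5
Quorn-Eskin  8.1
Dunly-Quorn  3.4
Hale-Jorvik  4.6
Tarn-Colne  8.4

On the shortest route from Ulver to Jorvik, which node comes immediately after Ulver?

Compare a few routes:
Ulver - Varne - Yarm - Eskin - Jorvik: 2.5+2.4+0.8+2.6 = 8.3
Ulver - Colne - Varne - Yarm - Eskin - Jorvik: 2.4+1.4+2.4+0.8+2.6 = 9.6
Ulver - Varne - Hale - Jorvik: 2.5+2.9+4.6 = 10
Cheapest is Ulver - Varne - Yarm - Eskin - Jorvik at 8.3 min.
So from Ulver the first move is to Varne.

Varne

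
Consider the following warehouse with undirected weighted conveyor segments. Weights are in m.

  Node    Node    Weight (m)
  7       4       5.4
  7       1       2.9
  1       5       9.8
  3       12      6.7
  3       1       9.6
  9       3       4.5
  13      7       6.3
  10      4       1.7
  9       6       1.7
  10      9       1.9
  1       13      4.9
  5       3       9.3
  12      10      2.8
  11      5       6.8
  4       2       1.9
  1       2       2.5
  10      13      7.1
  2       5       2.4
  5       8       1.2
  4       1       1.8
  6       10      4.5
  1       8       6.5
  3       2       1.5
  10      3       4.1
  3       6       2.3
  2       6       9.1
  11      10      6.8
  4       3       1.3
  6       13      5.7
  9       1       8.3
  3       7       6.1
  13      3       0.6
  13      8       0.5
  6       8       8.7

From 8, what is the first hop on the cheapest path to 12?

13

Compare a few routes:
8 - 13 - 3 - 12: 0.5+0.6+6.7 = 7.8
8 - 13 - 3 - 4 - 10 - 12: 0.5+0.6+1.3+1.7+2.8 = 6.9
Cheapest is 8 - 13 - 3 - 4 - 10 - 12 at 6.9 m.
So from 8 the first move is to 13.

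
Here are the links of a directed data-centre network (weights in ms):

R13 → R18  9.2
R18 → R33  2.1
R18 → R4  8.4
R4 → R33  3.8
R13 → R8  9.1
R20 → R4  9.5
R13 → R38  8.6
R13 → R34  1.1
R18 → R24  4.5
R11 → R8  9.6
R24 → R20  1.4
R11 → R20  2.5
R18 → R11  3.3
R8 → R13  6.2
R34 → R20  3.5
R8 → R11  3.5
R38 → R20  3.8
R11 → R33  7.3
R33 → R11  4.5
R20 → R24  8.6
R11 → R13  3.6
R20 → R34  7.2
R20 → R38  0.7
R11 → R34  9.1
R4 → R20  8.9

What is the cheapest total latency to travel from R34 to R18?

Compare a few routes:
R34 - R20 - R4 - R33 - R11 - R13 - R18: 3.5+9.5+3.8+4.5+3.6+9.2 = 34.1
R34 - R20 - R4 - R33 - R11 - R8 - R13 - R18: 3.5+9.5+3.8+4.5+9.6+6.2+9.2 = 46.3
Cheapest is R34 - R20 - R4 - R33 - R11 - R13 - R18 at 34.1 ms.

34.1 ms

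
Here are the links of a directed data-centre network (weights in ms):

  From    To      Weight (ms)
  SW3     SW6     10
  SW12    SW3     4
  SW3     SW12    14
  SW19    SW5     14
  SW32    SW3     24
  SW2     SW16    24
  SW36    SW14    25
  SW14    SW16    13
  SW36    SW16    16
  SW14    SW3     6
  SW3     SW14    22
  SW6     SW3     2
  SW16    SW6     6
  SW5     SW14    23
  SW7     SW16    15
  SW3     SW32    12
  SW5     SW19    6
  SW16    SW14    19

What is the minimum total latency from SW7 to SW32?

Enumerating some paths:
SW7–SW16–SW14–SW3–SW32: 15+19+6+12 = 52
SW7–SW16–SW6–SW3–SW32: 15+6+2+12 = 35
The minimum is 35 ms via SW7–SW16–SW6–SW3–SW32.

35 ms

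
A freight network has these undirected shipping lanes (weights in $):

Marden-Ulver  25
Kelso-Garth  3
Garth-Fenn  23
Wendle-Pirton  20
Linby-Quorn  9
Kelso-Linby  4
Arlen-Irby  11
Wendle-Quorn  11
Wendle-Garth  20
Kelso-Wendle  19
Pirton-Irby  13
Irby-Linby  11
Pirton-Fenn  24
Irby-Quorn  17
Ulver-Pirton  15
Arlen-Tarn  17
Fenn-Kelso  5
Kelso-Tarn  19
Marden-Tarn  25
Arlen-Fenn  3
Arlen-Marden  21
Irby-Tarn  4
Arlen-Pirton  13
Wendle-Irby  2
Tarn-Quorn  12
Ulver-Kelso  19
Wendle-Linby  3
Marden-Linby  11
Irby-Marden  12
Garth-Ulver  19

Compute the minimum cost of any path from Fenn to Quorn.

$18

Shortest distances from Fenn:
Fenn: 0
Arlen: 3  (via Fenn)
Kelso: 5  (via Fenn)
Garth: 8  (via Kelso)
Linby: 9  (via Kelso)
Wendle: 12  (via Linby)
Irby: 14  (via Arlen)
Pirton: 16  (via Arlen)
Tarn: 18  (via Irby)
Quorn: 18  (via Linby)
Shortest route: Fenn–Kelso–Linby–Quorn = $18.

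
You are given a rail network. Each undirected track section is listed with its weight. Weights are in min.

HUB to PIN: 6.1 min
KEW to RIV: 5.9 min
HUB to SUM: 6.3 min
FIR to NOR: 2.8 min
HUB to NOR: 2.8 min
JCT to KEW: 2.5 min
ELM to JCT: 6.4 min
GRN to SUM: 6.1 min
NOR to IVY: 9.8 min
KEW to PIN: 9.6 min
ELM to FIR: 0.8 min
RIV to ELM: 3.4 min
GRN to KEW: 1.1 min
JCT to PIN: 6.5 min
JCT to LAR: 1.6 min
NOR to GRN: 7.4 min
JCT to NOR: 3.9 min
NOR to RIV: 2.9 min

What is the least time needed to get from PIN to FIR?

Compare a few routes:
PIN–HUB–NOR–FIR: 6.1+2.8+2.8 = 11.7
PIN–JCT–NOR–FIR: 6.5+3.9+2.8 = 13.2
The minimum is 11.7 min via PIN–HUB–NOR–FIR.

11.7 min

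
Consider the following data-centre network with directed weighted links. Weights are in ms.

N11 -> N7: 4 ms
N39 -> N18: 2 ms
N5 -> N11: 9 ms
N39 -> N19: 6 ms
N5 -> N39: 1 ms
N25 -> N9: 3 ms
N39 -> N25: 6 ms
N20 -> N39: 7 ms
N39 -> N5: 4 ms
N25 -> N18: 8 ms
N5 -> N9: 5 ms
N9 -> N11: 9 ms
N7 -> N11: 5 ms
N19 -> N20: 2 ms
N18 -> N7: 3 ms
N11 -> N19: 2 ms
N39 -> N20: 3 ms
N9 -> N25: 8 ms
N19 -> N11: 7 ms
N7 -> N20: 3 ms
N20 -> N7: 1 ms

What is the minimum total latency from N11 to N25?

17 ms

Enumerating some paths:
N11 → N7 → N20 → N39 → N25: 4+3+7+6 = 20
N11 → N19 → N20 → N39 → N25: 2+2+7+6 = 17
The minimum is 17 ms via N11 → N19 → N20 → N39 → N25.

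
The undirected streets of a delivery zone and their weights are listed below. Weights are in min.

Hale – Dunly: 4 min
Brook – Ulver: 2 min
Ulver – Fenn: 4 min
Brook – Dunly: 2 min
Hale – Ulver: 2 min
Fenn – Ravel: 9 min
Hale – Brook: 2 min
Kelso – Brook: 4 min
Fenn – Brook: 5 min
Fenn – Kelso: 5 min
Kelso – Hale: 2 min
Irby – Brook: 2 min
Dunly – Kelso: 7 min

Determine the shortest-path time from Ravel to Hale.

15 min

Running Dijkstra from Ravel:
Ravel: 0
Fenn: 9  (via Ravel)
Ulver: 13  (via Fenn)
Kelso: 14  (via Fenn)
Brook: 14  (via Fenn)
Hale: 15  (via Ulver)
Shortest route: Ravel–Fenn–Ulver–Hale = 15 min.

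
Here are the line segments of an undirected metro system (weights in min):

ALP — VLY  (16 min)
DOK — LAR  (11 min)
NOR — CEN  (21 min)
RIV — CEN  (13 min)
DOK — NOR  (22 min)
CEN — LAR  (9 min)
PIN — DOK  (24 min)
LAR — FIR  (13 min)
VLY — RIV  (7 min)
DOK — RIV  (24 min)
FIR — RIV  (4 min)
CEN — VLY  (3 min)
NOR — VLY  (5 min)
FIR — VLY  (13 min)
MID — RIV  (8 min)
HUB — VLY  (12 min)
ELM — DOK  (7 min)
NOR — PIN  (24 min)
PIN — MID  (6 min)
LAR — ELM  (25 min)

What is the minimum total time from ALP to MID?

Running Dijkstra from ALP:
ALP: 0
VLY: 16  (via ALP)
CEN: 19  (via VLY)
NOR: 21  (via VLY)
RIV: 23  (via VLY)
FIR: 27  (via RIV)
LAR: 28  (via CEN)
HUB: 28  (via VLY)
MID: 31  (via RIV)
Shortest route: ALP → VLY → RIV → MID = 31 min.

31 min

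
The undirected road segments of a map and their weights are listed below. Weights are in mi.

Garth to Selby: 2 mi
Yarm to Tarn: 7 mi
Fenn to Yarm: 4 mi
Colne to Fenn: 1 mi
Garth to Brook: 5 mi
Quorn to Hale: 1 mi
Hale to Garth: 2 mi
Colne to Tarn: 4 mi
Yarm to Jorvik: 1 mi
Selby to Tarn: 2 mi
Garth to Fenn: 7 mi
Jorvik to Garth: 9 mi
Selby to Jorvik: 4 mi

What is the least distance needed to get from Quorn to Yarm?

Candidate routes:
Quorn - Hale - Garth - Jorvik - Yarm: 1+2+9+1 = 13
Quorn - Hale - Garth - Selby - Tarn - Yarm: 1+2+2+2+7 = 14
Quorn - Hale - Garth - Selby - Jorvik - Yarm: 1+2+2+4+1 = 10
Cheapest is Quorn - Hale - Garth - Selby - Jorvik - Yarm at 10 mi.

10 mi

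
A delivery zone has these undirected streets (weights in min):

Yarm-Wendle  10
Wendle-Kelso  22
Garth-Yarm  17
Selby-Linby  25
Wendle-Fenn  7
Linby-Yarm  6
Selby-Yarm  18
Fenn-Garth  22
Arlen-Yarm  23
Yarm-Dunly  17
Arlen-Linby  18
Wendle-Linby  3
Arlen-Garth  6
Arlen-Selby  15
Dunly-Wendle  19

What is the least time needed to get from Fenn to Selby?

Compare a few routes:
Fenn → Wendle → Yarm → Selby: 7+10+18 = 35
Fenn → Wendle → Linby → Selby: 7+3+25 = 35
Fenn → Wendle → Linby → Yarm → Selby: 7+3+6+18 = 34
Cheapest is Fenn → Wendle → Linby → Yarm → Selby at 34 min.

34 min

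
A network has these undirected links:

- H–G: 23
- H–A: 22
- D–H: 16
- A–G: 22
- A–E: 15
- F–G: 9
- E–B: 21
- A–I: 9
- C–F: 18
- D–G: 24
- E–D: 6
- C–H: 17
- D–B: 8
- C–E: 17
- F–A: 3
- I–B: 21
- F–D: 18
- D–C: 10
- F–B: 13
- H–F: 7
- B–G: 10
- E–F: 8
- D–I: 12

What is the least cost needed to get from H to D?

16

Settle nodes by increasing distance from H:
H: 0
F: 7  (via H)
A: 10  (via F)
E: 15  (via F)
D: 16  (via H)
Shortest route: H → D = 16.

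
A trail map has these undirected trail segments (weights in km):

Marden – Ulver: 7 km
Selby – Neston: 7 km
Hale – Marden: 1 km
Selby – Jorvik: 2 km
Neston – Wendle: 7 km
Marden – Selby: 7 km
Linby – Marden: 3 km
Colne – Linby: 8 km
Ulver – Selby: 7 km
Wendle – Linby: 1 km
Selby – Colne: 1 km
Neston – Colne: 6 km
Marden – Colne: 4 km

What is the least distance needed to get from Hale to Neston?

11 km

Shortest distances from Hale:
Hale: 0
Marden: 1  (via Hale)
Linby: 4  (via Marden)
Colne: 5  (via Marden)
Wendle: 5  (via Linby)
Selby: 6  (via Colne)
Jorvik: 8  (via Selby)
Ulver: 8  (via Marden)
Neston: 11  (via Colne)
Shortest route: Hale–Marden–Colne–Neston = 11 km.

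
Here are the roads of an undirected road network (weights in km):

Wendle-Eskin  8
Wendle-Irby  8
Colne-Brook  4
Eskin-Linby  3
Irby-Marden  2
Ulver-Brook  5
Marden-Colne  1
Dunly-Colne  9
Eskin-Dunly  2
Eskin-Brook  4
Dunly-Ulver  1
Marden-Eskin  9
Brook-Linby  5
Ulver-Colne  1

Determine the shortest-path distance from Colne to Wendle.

11 km

Compare a few routes:
Colne–Marden–Irby–Wendle: 1+2+8 = 11
Colne–Brook–Eskin–Wendle: 4+4+8 = 16
Colne–Ulver–Dunly–Eskin–Wendle: 1+1+2+8 = 12
Cheapest is Colne–Marden–Irby–Wendle at 11 km.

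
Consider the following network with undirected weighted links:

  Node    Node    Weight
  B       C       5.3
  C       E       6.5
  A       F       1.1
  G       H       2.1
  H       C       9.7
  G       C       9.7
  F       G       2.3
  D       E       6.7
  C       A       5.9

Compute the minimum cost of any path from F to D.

20.2

Candidate routes:
F–G–C–E–D: 2.3+9.7+6.5+6.7 = 25.2
F–A–C–E–D: 1.1+5.9+6.5+6.7 = 20.2
Cheapest is F–A–C–E–D at 20.2.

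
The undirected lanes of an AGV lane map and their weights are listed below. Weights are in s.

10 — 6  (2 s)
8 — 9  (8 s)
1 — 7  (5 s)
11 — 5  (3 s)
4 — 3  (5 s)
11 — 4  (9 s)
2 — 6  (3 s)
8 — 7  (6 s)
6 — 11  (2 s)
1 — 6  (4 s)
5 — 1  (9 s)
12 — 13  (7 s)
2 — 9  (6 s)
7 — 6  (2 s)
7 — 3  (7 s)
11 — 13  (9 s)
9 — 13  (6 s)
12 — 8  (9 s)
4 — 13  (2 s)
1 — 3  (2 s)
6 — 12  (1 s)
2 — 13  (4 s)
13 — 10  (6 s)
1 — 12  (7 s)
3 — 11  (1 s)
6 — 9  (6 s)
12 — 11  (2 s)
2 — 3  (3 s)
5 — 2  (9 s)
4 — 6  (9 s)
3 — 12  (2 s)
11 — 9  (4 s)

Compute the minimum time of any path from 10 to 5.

Shortest distances from 10:
10: 0
6: 2  (via 10)
12: 3  (via 6)
7: 4  (via 6)
11: 4  (via 6)
2: 5  (via 6)
3: 5  (via 12)
1: 6  (via 6)
13: 6  (via 10)
5: 7  (via 11)
Shortest route: 10–6–11–5 = 7 s.

7 s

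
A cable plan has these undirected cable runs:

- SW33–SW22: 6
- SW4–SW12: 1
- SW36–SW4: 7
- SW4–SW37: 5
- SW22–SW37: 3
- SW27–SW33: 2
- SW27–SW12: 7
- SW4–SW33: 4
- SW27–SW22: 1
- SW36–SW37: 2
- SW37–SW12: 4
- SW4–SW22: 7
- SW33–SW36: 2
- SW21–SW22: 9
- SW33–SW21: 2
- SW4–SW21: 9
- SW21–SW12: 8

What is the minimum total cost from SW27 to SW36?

4

Settle nodes by increasing distance from SW27:
SW27: 0
SW22: 1  (via SW27)
SW33: 2  (via SW27)
SW21: 4  (via SW33)
SW36: 4  (via SW33)
Shortest route: SW27–SW33–SW36 = 4.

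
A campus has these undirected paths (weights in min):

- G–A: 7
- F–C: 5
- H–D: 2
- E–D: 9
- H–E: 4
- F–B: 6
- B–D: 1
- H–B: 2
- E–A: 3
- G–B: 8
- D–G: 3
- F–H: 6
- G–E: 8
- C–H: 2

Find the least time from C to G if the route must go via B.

8 min

Best C to B: C–H–B costing 4
Shortest B→G: B–D–G = 4
Total via B: 4 + 4 = 8 min.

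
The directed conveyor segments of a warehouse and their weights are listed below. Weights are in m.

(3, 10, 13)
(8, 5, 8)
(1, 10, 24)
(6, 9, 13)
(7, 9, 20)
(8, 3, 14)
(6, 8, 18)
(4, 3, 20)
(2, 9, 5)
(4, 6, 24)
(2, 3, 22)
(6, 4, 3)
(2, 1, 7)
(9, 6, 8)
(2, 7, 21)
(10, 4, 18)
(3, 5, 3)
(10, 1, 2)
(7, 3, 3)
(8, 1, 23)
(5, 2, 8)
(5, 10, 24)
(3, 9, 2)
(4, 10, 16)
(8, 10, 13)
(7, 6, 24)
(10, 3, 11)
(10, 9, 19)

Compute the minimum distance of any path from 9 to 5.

Running Dijkstra from 9:
9: 0
6: 8  (via 9)
4: 11  (via 6)
8: 26  (via 6)
10: 27  (via 4)
1: 29  (via 10)
3: 31  (via 4)
5: 34  (via 8)
Shortest route: 9 → 6 → 8 → 5 = 34 m.

34 m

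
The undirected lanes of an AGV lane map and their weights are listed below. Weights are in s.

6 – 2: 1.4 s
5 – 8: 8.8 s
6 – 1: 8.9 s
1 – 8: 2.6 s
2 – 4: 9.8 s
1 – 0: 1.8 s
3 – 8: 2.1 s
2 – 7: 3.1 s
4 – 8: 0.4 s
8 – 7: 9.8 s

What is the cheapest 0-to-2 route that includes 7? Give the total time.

17.3 s

Best 0 to 7: 0–1–8–7 costing 14.2
Best 7 to 2: 7–2 costing 3.1
Total via 7: 14.2 + 3.1 = 17.3 s.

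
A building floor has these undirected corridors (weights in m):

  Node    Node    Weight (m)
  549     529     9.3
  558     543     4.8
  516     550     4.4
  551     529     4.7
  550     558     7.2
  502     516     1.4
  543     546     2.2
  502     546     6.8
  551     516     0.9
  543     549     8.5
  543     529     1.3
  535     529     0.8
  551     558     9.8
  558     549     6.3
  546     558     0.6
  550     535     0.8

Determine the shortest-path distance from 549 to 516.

14.9 m

Compare a few routes:
549 - 543 - 529 - 551 - 516: 8.5+1.3+4.7+0.9 = 15.4
549 - 529 - 551 - 516: 9.3+4.7+0.9 = 14.9
549 - 529 - 535 - 550 - 516: 9.3+0.8+0.8+4.4 = 15.3
549 - 558 - 546 - 502 - 516: 6.3+0.6+6.8+1.4 = 15.1
Cheapest is 549 - 529 - 551 - 516 at 14.9 m.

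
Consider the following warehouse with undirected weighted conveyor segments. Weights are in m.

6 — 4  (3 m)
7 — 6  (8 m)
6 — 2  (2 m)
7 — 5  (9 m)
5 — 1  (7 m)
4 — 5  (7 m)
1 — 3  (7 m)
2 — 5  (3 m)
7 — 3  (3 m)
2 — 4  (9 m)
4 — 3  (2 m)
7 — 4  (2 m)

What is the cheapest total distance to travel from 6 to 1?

12 m

Enumerating some paths:
6–4–7–3–1: 3+2+3+7 = 15
6–4–3–1: 3+2+7 = 12
Cheapest is 6–4–3–1 at 12 m.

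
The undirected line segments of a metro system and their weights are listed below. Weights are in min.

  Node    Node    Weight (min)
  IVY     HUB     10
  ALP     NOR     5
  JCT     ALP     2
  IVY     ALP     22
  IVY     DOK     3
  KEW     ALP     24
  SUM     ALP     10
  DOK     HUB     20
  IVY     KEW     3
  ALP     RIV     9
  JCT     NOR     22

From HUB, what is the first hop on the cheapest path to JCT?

IVY

Compare a few routes:
HUB–IVY–KEW–ALP–JCT: 10+3+24+2 = 39
HUB–IVY–ALP–JCT: 10+22+2 = 34
HUB–DOK–IVY–ALP–JCT: 20+3+22+2 = 47
The minimum is 34 min via HUB–IVY–ALP–JCT.
So from HUB the first move is to IVY.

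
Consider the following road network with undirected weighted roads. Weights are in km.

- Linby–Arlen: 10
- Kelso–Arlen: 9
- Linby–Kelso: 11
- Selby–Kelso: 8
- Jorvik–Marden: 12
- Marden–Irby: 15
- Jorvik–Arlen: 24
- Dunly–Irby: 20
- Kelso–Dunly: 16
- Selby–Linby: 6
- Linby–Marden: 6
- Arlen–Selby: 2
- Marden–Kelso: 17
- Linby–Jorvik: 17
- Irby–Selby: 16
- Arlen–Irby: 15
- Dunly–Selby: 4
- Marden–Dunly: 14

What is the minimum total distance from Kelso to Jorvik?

Compare a few routes:
Kelso–Marden–Jorvik: 17+12 = 29
Kelso–Linby–Marden–Jorvik: 11+6+12 = 29
Kelso–Linby–Jorvik: 11+17 = 28
The minimum is 28 km via Kelso–Linby–Jorvik.

28 km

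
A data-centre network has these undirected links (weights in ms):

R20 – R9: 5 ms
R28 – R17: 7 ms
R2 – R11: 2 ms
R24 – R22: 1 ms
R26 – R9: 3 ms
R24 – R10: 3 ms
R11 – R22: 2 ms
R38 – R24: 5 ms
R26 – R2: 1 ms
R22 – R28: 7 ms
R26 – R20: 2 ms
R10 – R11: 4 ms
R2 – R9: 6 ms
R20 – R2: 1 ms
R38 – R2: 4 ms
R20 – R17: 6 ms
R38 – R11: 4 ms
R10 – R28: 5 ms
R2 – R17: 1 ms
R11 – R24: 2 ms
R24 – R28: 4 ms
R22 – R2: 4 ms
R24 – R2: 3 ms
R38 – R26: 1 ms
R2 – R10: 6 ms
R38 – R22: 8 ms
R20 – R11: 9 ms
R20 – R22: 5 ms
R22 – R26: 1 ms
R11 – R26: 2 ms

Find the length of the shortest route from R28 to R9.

Enumerating some paths:
R28 - R24 - R22 - R26 - R9: 4+1+1+3 = 9
R28 - R24 - R11 - R26 - R9: 4+2+2+3 = 11
R28 - R24 - R2 - R26 - R9: 4+3+1+3 = 11
Cheapest is R28 - R24 - R22 - R26 - R9 at 9 ms.

9 ms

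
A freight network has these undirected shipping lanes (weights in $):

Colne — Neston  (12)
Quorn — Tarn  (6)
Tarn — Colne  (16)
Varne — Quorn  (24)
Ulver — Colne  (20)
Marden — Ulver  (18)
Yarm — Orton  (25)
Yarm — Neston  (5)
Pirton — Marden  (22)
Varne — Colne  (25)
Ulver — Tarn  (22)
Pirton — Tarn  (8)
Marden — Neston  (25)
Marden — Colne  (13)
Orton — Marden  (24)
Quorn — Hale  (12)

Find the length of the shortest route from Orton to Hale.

Candidate routes:
Orton–Marden–Colne–Tarn–Quorn–Hale: 24+13+16+6+12 = 71
Orton–Yarm–Neston–Colne–Tarn–Quorn–Hale: 25+5+12+16+6+12 = 76
Orton–Marden–Pirton–Tarn–Quorn–Hale: 24+22+8+6+12 = 72
The minimum is $71 via Orton–Marden–Colne–Tarn–Quorn–Hale.

$71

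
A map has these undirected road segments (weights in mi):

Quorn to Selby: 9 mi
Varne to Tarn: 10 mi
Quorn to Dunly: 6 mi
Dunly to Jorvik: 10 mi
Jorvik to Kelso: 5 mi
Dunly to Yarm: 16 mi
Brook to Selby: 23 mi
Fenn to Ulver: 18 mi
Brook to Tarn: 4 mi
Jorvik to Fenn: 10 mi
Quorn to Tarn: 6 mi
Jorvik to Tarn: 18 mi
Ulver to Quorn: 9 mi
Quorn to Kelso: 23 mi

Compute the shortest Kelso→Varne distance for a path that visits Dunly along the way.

37 mi

Shortest Kelso→Dunly: Kelso–Jorvik–Dunly = 15
Best Dunly to Varne: Dunly–Quorn–Tarn–Varne costing 22
Total via Dunly: 15 + 22 = 37 mi.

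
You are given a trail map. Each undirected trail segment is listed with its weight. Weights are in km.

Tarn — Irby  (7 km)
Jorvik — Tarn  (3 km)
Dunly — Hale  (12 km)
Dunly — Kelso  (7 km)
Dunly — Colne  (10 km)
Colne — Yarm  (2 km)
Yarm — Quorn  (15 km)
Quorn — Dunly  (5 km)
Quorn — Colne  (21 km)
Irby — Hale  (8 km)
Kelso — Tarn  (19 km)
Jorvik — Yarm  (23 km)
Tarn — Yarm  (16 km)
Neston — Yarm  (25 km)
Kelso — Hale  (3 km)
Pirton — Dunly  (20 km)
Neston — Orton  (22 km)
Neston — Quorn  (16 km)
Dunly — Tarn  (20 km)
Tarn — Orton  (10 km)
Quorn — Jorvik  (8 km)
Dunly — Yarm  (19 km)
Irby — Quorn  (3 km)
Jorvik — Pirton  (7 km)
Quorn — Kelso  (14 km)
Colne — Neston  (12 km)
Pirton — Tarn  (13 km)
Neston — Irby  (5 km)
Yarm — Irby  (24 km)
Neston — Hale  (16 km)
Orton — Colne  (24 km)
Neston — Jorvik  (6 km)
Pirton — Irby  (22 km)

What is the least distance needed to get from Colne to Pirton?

25 km

Enumerating some paths:
Colne - Yarm - Tarn - Jorvik - Pirton: 2+16+3+7 = 28
Colne - Neston - Jorvik - Pirton: 12+6+7 = 25
The minimum is 25 km via Colne - Neston - Jorvik - Pirton.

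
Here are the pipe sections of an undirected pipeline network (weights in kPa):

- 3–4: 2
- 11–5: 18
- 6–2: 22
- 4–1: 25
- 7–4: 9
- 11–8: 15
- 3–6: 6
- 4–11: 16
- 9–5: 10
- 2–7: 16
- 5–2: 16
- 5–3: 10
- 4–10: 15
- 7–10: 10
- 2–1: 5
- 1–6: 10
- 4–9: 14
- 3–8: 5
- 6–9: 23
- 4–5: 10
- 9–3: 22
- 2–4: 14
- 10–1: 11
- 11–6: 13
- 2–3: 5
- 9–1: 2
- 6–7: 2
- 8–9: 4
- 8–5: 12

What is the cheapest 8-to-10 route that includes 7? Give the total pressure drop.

23 kPa

Shortest 8→7: 8–3–6–7 = 13
Best 7 to 10: 7–10 costing 10
Total via 7: 13 + 10 = 23 kPa.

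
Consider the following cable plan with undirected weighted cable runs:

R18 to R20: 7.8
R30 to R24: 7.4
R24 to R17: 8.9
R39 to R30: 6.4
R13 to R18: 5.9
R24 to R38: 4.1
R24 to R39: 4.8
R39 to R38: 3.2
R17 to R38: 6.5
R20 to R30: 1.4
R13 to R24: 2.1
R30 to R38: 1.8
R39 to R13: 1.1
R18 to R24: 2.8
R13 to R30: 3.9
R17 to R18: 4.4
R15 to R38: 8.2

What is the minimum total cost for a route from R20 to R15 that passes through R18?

22.9

Best R20 to R18: R20 → R18 costing 7.8
Shortest R18→R15: R18 → R24 → R38 → R15 = 15.1
Total via R18: 7.8 + 15.1 = 22.9.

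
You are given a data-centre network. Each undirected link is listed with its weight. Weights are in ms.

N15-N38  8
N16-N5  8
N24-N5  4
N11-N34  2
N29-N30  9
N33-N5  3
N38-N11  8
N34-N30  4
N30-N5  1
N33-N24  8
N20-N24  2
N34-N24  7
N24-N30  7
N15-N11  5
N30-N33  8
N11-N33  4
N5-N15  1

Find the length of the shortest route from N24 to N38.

13 ms

Running Dijkstra from N24:
N24: 0
N20: 2  (via N24)
N5: 4  (via N24)
N30: 5  (via N5)
N15: 5  (via N5)
N34: 7  (via N24)
N33: 7  (via N5)
N11: 9  (via N34)
N16: 12  (via N5)
N38: 13  (via N15)
Shortest route: N24–N5–N15–N38 = 13 ms.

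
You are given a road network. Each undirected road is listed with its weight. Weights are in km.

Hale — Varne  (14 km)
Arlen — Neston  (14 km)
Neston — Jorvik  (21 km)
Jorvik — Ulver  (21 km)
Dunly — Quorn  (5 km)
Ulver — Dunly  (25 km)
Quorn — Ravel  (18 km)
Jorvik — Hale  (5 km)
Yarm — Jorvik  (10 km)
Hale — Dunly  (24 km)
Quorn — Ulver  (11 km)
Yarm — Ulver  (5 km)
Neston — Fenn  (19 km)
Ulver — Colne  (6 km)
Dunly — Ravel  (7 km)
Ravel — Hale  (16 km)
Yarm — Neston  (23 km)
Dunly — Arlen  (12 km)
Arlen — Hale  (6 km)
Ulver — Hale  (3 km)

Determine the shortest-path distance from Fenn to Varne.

53 km

Running Dijkstra from Fenn:
Fenn: 0
Neston: 19  (via Fenn)
Arlen: 33  (via Neston)
Hale: 39  (via Arlen)
Jorvik: 40  (via Neston)
Ulver: 42  (via Hale)
Yarm: 42  (via Neston)
Dunly: 45  (via Arlen)
Colne: 48  (via Ulver)
Quorn: 50  (via Dunly)
Ravel: 52  (via Dunly)
Varne: 53  (via Hale)
Shortest route: Fenn → Neston → Arlen → Hale → Varne = 53 km.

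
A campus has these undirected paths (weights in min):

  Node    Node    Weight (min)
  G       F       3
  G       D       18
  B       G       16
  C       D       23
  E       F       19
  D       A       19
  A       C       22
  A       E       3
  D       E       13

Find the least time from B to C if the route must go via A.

Shortest B→A: B → G → F → E → A = 41
Shortest A→C: A → C = 22
Total via A: 41 + 22 = 63 min.

63 min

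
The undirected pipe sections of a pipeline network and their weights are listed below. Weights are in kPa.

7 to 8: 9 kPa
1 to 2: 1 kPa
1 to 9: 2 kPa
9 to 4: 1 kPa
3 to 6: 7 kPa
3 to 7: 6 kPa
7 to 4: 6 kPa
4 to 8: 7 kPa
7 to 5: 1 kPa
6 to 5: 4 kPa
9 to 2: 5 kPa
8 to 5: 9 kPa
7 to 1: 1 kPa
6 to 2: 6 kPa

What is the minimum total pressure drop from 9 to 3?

9 kPa

Enumerating some paths:
9 → 4 → 7 → 3: 1+6+6 = 13
9 → 1 → 7 → 3: 2+1+6 = 9
The minimum is 9 kPa via 9 → 1 → 7 → 3.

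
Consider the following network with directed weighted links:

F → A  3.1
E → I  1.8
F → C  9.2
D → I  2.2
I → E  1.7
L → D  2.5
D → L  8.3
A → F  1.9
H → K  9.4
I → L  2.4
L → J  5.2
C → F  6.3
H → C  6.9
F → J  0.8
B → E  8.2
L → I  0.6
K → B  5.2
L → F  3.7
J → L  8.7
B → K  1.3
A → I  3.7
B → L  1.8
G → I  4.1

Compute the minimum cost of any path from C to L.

Compare a few routes:
C - F - A - I - L: 6.3+3.1+3.7+2.4 = 15.5
C - F - J - L: 6.3+0.8+8.7 = 15.8
Cheapest is C - F - A - I - L at 15.5.

15.5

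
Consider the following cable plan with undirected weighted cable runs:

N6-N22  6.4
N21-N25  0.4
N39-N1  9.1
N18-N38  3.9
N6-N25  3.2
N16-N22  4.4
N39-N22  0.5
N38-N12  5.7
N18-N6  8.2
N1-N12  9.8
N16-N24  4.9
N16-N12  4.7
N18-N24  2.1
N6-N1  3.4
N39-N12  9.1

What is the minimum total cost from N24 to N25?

Enumerating some paths:
N24 → N16 → N22 → N39 → N1 → N6 → N25: 4.9+4.4+0.5+9.1+3.4+3.2 = 25.5
N24 → N16 → N22 → N6 → N25: 4.9+4.4+6.4+3.2 = 18.9
N24 → N18 → N6 → N25: 2.1+8.2+3.2 = 13.5
The minimum is 13.5 via N24 → N18 → N6 → N25.

13.5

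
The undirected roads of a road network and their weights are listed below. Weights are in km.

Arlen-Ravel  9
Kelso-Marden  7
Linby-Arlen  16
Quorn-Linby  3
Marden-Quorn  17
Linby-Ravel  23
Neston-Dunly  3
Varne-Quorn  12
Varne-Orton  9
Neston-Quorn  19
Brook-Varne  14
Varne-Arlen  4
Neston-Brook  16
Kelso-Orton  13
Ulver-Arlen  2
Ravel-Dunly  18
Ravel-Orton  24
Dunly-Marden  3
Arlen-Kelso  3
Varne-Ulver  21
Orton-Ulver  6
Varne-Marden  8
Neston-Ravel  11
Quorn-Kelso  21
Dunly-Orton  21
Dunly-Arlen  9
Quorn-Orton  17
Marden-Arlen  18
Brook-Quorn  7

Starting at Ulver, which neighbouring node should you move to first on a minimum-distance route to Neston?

Arlen

Enumerating some paths:
Ulver–Arlen–Kelso–Marden–Dunly–Neston: 2+3+7+3+3 = 18
Ulver–Arlen–Dunly–Neston: 2+9+3 = 14
Ulver–Arlen–Ravel–Neston: 2+9+11 = 22
Ulver–Arlen–Varne–Marden–Dunly–Neston: 2+4+8+3+3 = 20
The minimum is 14 km via Ulver–Arlen–Dunly–Neston.
So from Ulver the first move is to Arlen.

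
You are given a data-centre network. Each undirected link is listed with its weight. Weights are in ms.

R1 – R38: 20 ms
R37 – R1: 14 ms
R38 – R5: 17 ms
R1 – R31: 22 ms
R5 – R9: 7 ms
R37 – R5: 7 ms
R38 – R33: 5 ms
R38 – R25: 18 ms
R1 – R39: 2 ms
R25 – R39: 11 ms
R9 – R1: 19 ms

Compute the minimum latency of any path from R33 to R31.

Shortest distances from R33:
R33: 0
R38: 5  (via R33)
R5: 22  (via R38)
R25: 23  (via R38)
R1: 25  (via R38)
R39: 27  (via R1)
R37: 29  (via R5)
R9: 29  (via R5)
R31: 47  (via R1)
Shortest route: R33 → R38 → R1 → R31 = 47 ms.

47 ms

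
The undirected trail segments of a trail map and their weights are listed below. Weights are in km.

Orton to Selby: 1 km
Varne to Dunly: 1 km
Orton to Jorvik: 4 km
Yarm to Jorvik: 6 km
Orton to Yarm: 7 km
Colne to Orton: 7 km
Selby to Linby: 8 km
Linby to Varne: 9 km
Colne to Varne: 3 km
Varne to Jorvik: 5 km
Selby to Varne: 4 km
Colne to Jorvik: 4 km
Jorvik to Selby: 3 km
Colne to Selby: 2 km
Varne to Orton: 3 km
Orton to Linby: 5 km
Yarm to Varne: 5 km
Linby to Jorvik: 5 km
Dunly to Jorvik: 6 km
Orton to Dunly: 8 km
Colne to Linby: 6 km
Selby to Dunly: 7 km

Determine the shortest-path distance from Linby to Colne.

6 km

Settle nodes by increasing distance from Linby:
Linby: 0
Orton: 5  (via Linby)
Jorvik: 5  (via Linby)
Selby: 6  (via Orton)
Colne: 6  (via Linby)
Shortest route: Linby → Colne = 6 km.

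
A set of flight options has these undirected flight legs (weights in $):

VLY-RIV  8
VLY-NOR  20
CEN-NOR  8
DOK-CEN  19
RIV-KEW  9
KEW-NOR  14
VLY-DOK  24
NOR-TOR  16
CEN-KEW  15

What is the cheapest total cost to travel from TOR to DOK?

$43

Shortest distances from TOR:
TOR: 0
NOR: 16  (via TOR)
CEN: 24  (via NOR)
KEW: 30  (via NOR)
VLY: 36  (via NOR)
RIV: 39  (via KEW)
DOK: 43  (via CEN)
Shortest route: TOR–NOR–CEN–DOK = $43.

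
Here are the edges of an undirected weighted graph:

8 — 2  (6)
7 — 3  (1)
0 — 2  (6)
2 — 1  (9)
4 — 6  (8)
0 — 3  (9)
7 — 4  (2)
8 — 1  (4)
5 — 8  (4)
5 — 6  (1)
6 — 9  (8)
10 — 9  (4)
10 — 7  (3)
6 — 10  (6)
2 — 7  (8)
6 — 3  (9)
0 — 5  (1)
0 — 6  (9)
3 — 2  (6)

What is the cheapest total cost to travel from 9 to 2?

14

Settle nodes by increasing distance from 9:
9: 0
10: 4  (via 9)
7: 7  (via 10)
3: 8  (via 7)
6: 8  (via 9)
4: 9  (via 7)
5: 9  (via 6)
0: 10  (via 5)
8: 13  (via 5)
2: 14  (via 3)
Shortest route: 9 → 10 → 7 → 3 → 2 = 14.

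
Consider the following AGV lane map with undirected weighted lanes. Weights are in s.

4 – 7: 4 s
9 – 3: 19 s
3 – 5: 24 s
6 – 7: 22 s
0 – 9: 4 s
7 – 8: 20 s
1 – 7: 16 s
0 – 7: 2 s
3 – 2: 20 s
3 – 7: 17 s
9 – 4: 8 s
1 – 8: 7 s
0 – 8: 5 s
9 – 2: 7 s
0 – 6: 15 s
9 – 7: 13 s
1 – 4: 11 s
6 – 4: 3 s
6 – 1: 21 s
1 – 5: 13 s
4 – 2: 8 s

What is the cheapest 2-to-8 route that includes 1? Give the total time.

Best 2 to 1: 2–4–1 costing 19
Shortest 1→8: 1–8 = 7
Total via 1: 19 + 7 = 26 s.

26 s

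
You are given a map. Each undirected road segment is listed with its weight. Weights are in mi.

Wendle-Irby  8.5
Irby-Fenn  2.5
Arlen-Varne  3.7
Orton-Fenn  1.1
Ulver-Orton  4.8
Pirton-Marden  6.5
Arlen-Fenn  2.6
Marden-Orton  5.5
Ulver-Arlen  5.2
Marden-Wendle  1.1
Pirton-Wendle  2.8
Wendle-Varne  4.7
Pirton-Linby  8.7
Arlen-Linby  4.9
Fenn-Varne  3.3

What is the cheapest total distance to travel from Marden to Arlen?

Compare a few routes:
Marden → Orton → Fenn → Arlen: 5.5+1.1+2.6 = 9.2
Marden → Orton → Fenn → Varne → Arlen: 5.5+1.1+3.3+3.7 = 13.6
Marden → Wendle → Varne → Fenn → Arlen: 1.1+4.7+3.3+2.6 = 11.7
Marden → Wendle → Varne → Arlen: 1.1+4.7+3.7 = 9.5
The minimum is 9.2 mi via Marden → Orton → Fenn → Arlen.

9.2 mi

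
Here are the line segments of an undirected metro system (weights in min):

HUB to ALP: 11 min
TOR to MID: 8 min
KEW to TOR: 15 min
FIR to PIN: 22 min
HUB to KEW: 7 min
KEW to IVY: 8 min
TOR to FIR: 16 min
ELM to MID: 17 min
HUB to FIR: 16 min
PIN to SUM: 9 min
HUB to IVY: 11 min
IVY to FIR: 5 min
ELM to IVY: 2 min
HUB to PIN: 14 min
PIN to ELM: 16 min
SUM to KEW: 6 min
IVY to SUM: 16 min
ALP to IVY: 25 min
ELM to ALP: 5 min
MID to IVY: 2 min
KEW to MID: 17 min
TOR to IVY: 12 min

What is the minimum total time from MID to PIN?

Settle nodes by increasing distance from MID:
MID: 0
IVY: 2  (via MID)
ELM: 4  (via IVY)
FIR: 7  (via IVY)
TOR: 8  (via MID)
ALP: 9  (via ELM)
KEW: 10  (via IVY)
HUB: 13  (via IVY)
SUM: 16  (via KEW)
PIN: 20  (via ELM)
Shortest route: MID–IVY–ELM–PIN = 20 min.

20 min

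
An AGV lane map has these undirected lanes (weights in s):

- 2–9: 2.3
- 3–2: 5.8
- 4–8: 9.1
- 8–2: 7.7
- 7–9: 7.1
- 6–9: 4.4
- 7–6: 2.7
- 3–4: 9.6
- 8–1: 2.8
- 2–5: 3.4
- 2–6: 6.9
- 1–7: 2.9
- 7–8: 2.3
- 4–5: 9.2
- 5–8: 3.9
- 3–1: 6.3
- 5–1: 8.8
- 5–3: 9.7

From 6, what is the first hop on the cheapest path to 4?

Compare a few routes:
6–7–8–5–4: 2.7+2.3+3.9+9.2 = 18.1
6–7–1–8–4: 2.7+2.9+2.8+9.1 = 17.5
6–7–8–4: 2.7+2.3+9.1 = 14.1
6–9–2–5–4: 4.4+2.3+3.4+9.2 = 19.3
Cheapest is 6–7–8–4 at 14.1 s.
So from 6 the first move is to 7.

7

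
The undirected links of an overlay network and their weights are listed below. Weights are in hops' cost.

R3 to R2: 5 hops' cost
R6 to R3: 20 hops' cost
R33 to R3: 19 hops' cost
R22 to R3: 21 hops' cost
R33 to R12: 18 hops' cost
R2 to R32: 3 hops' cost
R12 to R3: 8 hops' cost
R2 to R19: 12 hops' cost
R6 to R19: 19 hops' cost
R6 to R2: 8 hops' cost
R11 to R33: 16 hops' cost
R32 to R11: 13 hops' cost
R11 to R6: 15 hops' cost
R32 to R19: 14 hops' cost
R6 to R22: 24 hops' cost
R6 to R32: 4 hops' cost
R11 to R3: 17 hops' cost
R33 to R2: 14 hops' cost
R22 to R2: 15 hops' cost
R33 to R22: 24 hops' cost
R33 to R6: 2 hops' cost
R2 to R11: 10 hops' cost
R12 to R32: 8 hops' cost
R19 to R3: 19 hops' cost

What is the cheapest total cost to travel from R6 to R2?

7 hops' cost

Enumerating some paths:
R6 - R33 - R2: 2+14 = 16
R6 - R2: 8 = 8
R6 - R32 - R2: 4+3 = 7
The minimum is 7 hops' cost via R6 - R32 - R2.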